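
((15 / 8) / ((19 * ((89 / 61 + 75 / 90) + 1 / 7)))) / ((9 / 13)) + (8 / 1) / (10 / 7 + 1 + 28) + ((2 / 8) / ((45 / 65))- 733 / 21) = -18145773194 / 530233893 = -34.22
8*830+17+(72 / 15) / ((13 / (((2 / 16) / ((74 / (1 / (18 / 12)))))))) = 16010086 / 2405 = 6657.00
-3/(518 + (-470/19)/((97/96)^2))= -536313/88271858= -0.01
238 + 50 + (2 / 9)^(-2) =1233 / 4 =308.25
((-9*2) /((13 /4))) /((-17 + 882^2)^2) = -72 /7866810908437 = -0.00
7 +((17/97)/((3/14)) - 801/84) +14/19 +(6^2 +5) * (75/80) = 23194861/619248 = 37.46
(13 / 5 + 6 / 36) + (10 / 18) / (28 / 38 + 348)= 412706 / 149085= 2.77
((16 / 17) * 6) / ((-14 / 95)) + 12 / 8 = -8763 / 238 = -36.82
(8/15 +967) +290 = 18863/15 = 1257.53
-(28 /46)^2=-196 /529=-0.37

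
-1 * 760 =-760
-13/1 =-13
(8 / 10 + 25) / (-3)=-43 / 5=-8.60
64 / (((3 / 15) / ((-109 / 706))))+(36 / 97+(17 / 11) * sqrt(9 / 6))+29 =-685983 / 34241+17 * sqrt(6) / 22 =-18.14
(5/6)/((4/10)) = 2.08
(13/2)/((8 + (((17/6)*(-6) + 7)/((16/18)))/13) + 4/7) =2366/2805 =0.84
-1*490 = -490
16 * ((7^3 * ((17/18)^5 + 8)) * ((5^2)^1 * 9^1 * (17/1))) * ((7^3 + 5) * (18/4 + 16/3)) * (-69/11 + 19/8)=-1414712447920241575/577368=-2450278588214.52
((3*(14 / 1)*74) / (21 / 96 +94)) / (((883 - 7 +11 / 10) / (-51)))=-161024 / 83951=-1.92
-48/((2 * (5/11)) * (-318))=0.17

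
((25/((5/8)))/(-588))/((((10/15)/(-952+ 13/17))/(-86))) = -6953530/833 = -8347.58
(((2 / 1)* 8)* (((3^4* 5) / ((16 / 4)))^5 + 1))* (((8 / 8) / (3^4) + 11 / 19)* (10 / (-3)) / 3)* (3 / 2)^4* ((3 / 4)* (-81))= 669299162036102325 / 19456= 34400655943467.43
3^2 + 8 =17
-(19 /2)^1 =-19 /2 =-9.50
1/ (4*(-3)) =-1/ 12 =-0.08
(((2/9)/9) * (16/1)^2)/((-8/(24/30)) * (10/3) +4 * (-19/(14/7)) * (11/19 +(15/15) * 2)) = -256/5319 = -0.05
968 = 968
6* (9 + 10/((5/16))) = 246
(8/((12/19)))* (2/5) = 5.07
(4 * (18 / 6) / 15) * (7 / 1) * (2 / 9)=1.24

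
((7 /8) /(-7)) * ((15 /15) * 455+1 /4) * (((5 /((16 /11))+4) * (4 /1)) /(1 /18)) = -1950291 /64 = -30473.30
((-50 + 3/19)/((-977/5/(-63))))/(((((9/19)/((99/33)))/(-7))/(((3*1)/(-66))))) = -696045/21494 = -32.38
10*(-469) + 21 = -4669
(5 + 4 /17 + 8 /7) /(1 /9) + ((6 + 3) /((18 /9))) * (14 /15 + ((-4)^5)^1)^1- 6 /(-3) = -2703916 /595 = -4544.40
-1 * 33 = -33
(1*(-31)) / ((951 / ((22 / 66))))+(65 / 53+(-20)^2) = 60667402 / 151209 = 401.22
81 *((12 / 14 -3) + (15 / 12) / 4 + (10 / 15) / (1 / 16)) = 80163 / 112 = 715.74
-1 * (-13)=13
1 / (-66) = -1 / 66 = -0.02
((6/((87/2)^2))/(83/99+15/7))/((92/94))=21714/19981319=0.00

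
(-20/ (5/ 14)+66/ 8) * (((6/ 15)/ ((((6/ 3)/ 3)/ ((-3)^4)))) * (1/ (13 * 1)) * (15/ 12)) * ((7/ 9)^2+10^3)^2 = -1254667616591/ 5616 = -223409475.89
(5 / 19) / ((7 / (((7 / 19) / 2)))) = 5 / 722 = 0.01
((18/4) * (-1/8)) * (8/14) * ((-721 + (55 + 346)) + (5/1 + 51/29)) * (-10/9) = -22710/203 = -111.87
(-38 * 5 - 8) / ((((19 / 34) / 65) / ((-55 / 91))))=1851300 / 133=13919.55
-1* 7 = -7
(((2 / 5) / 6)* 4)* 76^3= 1755904 / 15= 117060.27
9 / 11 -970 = -10661 / 11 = -969.18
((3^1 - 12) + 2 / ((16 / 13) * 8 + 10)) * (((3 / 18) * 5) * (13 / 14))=-2665 / 387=-6.89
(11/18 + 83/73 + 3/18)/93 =0.02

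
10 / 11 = 0.91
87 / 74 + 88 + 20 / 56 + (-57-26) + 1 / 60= 101779 / 15540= 6.55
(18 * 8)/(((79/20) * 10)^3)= 1152/493039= 0.00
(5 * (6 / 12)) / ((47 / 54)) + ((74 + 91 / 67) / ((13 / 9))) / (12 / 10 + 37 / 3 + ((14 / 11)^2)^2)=886271948460 / 145259336131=6.10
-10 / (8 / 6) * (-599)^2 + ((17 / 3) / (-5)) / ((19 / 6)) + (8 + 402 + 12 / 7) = -3578492871 / 1330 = -2690596.14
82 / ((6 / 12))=164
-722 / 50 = -361 / 25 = -14.44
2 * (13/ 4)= 13/ 2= 6.50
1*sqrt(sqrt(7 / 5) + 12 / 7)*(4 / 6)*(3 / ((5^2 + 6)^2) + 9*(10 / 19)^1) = 57698*sqrt(245*sqrt(35) + 2100) / 639065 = 5.38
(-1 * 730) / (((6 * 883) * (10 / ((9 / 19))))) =-219 / 33554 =-0.01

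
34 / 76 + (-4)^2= 625 / 38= 16.45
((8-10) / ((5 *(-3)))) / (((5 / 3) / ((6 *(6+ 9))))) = 7.20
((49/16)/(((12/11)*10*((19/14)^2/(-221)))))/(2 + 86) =-530621/1386240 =-0.38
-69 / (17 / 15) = -1035 / 17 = -60.88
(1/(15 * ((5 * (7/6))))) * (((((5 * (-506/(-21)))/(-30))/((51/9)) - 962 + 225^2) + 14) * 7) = 35468872/8925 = 3974.10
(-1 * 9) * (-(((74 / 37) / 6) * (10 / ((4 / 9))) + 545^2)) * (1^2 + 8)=24059632.50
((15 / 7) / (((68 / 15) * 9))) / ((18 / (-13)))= -325 / 8568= -0.04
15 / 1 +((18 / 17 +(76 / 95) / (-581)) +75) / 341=15.22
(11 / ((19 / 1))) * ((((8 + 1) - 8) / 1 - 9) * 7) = -616 / 19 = -32.42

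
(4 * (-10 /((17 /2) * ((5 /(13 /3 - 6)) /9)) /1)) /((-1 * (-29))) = 0.49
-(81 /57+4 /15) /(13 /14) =-518 /285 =-1.82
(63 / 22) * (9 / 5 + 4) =1827 / 110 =16.61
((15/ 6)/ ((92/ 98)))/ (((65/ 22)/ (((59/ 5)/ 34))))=31801/ 101660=0.31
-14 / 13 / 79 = -14 / 1027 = -0.01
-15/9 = -5/3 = -1.67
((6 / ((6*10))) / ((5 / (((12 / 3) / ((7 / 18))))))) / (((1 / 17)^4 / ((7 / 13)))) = 3006756 / 325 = 9251.56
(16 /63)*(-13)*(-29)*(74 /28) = 111592 /441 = 253.04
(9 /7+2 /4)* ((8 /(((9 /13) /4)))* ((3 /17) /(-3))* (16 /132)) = -20800 /35343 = -0.59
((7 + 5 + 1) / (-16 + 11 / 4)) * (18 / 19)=-936 / 1007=-0.93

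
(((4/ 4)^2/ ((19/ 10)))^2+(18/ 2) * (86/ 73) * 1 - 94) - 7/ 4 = -8946343/ 105412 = -84.87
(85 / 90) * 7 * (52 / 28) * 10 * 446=492830 / 9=54758.89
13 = 13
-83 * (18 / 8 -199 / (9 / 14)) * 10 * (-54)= -13773435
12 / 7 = 1.71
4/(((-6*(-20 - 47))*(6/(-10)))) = -10/603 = -0.02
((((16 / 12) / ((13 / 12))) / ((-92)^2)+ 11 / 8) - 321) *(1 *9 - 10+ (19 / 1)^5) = -21770449117569 / 27508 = -791422463.20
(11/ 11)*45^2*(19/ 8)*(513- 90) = 2034365.62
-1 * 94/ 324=-47/ 162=-0.29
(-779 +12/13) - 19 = -10362/13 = -797.08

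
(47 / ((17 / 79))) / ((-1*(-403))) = 3713 / 6851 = 0.54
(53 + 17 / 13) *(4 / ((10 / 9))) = 12708 / 65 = 195.51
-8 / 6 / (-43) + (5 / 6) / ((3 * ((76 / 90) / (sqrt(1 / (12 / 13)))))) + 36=25 * sqrt(39) / 456 + 4648 / 129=36.37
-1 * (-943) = 943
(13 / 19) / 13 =0.05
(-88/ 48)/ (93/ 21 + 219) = -77/ 9384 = -0.01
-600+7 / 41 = -24593 / 41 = -599.83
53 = 53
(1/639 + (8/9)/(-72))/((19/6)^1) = -124/36423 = -0.00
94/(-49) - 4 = -290/49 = -5.92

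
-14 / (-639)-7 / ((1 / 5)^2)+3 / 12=-174.73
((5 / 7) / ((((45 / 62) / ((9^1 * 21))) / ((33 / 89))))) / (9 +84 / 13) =4.46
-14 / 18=-7 / 9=-0.78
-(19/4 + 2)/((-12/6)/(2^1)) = 27/4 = 6.75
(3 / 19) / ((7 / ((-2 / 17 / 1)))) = -6 / 2261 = -0.00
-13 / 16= -0.81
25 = 25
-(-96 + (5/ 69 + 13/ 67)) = 442576/ 4623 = 95.73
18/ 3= 6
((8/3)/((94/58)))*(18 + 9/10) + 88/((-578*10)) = 2110978/67915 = 31.08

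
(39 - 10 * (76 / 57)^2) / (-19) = -191 / 171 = -1.12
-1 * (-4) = 4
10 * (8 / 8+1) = 20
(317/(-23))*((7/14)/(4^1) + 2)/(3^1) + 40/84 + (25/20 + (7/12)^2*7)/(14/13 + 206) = -578487577/62411328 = -9.27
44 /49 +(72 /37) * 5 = 10.63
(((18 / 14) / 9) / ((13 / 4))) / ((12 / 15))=5 / 91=0.05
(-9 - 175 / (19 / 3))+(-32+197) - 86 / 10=11378 / 95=119.77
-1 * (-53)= 53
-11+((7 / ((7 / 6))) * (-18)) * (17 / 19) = -2045 / 19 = -107.63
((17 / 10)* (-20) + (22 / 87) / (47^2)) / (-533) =6534200 / 102433539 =0.06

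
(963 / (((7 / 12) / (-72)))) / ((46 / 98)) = -5824224 / 23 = -253227.13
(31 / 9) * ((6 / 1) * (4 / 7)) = 248 / 21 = 11.81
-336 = -336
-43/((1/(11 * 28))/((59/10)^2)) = -11525591/25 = -461023.64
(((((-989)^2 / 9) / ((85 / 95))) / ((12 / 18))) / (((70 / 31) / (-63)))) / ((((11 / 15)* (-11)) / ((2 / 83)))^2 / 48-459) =-3733213983120 / 1377561833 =-2710.02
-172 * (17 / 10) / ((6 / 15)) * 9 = -6579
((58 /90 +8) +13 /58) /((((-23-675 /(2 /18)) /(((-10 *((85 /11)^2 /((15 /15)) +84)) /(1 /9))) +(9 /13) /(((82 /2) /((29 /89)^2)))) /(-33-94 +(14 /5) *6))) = -32287182044922961 /15635015429420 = -2065.06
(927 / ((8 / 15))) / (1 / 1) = 13905 / 8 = 1738.12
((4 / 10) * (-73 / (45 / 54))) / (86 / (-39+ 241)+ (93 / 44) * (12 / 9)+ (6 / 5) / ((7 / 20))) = -5.25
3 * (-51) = -153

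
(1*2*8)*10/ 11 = 160/ 11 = 14.55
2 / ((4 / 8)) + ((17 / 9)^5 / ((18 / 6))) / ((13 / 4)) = 14891072 / 2302911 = 6.47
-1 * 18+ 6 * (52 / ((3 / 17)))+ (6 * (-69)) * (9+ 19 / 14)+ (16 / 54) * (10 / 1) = -479095 / 189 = -2534.89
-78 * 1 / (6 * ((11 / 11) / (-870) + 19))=-11310 / 16529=-0.68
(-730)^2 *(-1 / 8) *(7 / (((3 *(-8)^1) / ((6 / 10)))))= 186515 / 16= 11657.19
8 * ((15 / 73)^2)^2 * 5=2025000 / 28398241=0.07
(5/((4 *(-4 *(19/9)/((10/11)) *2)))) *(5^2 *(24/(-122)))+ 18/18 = 67871/50996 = 1.33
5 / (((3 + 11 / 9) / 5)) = 225 / 38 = 5.92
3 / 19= 0.16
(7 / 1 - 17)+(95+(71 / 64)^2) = 353201 / 4096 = 86.23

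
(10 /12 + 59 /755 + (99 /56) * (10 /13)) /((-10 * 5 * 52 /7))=-0.01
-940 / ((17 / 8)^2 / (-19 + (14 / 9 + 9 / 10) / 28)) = 71679136 / 18207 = 3936.90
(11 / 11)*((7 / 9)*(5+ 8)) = 91 / 9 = 10.11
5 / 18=0.28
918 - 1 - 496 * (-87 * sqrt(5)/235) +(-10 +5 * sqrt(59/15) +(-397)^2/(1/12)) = sqrt(885)/3 +43152 * sqrt(5)/235 +1892215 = 1892635.52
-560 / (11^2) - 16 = -2496 / 121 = -20.63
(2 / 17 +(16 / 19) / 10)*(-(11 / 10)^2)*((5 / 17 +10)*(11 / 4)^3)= -183759191 / 3514240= -52.29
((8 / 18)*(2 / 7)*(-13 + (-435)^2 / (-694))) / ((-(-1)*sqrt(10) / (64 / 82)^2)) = -58001408*sqrt(10) / 26248815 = -6.99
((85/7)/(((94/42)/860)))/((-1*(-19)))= 219300/893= 245.58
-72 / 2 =-36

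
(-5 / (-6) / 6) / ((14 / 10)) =25 / 252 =0.10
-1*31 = -31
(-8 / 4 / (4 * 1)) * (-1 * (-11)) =-11 / 2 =-5.50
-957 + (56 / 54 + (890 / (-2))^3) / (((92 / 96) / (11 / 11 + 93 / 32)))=-297409585771 / 828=-359190320.98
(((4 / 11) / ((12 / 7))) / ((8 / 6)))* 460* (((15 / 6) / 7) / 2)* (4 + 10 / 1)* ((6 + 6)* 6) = 13172.73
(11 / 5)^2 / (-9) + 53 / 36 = 841 / 900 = 0.93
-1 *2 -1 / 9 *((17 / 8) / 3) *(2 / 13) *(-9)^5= 37075 / 52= 712.98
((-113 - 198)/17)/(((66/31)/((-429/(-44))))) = -125333/1496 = -83.78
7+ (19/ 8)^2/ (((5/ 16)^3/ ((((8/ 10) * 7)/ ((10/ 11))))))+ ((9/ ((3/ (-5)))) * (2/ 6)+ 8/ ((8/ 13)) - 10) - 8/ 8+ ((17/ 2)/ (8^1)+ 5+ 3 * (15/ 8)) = 57712631/ 50000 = 1154.25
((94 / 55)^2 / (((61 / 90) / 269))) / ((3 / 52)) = 741587808 / 36905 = 20094.51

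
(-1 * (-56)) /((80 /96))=336 /5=67.20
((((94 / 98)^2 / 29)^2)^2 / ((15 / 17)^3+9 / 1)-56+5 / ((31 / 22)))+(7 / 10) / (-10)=-45533846996997536852303647171 / 866954470182772497077827800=-52.52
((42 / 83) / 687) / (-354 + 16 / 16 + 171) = -1 / 247091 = -0.00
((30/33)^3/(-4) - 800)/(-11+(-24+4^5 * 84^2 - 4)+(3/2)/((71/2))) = -2224075/20082310347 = -0.00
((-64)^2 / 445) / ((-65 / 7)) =-28672 / 28925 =-0.99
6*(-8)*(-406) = 19488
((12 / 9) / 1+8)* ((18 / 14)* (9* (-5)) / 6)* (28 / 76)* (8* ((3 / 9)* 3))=-265.26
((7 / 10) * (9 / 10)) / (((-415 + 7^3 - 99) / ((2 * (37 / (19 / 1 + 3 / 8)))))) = -1036 / 73625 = -0.01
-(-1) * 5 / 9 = 5 / 9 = 0.56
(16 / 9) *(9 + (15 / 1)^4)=90016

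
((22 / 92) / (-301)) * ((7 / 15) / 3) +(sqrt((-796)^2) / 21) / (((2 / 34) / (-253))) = -101578093397 / 623070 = -163028.38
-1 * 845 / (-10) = 84.50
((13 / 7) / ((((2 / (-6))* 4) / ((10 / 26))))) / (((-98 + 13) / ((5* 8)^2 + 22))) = 2433 / 238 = 10.22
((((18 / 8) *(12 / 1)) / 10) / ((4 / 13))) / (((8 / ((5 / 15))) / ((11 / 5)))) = 1287 / 1600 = 0.80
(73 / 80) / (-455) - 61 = -2220473 / 36400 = -61.00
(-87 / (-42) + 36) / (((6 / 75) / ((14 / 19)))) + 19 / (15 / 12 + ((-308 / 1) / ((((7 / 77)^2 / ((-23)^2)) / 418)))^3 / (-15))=29828494269833969126401040326111495 / 85064373902716009516190584044322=350.66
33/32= 1.03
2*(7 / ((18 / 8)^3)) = 896 / 729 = 1.23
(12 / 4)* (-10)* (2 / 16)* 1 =-15 / 4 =-3.75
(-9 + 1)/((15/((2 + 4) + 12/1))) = -48/5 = -9.60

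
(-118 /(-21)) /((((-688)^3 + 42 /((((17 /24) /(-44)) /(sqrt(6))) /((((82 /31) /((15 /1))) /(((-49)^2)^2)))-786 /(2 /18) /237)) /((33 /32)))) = -74307750987158042925285512872987 /4176117962379188838911271756915277825408 + 83245662827403394395 * sqrt(6) /19090824970876291835022956603041270059008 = -0.00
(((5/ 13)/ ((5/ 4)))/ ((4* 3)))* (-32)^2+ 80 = 4144/ 39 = 106.26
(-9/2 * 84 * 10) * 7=-26460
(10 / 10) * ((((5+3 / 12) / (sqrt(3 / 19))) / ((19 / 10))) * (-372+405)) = 1155 * sqrt(57) / 38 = 229.48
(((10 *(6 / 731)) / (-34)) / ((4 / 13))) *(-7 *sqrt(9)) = 4095 / 24854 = 0.16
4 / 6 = 2 / 3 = 0.67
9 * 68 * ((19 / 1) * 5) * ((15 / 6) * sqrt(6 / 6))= 145350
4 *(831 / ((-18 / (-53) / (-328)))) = -9630736 / 3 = -3210245.33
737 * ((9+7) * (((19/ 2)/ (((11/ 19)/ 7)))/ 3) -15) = 1321307/ 3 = 440435.67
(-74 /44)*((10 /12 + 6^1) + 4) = -2405 /132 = -18.22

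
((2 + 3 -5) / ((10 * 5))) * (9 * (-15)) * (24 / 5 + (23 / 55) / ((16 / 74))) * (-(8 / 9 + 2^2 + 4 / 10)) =0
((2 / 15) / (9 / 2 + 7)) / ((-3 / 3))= -4 / 345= -0.01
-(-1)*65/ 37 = 65/ 37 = 1.76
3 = 3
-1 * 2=-2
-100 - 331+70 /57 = -24497 /57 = -429.77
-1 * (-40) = 40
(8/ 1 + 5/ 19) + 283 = 5534/ 19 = 291.26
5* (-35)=-175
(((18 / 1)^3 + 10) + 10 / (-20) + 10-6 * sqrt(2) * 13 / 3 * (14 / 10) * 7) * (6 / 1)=35109-7644 * sqrt(2) / 5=32946.95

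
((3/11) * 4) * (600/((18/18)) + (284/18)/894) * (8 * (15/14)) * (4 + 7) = 193109680/3129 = 61716.10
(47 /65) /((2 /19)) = 893 /130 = 6.87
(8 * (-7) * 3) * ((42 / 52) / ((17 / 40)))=-70560 / 221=-319.28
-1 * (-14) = 14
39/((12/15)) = 195/4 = 48.75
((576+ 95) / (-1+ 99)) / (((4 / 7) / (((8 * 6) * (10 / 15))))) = 2684 / 7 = 383.43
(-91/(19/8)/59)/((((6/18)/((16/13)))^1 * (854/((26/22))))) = -2496/752191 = -0.00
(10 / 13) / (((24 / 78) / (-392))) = -980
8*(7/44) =14/11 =1.27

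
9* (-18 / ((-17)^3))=162 / 4913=0.03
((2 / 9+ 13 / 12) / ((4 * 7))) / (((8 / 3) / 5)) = 235 / 2688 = 0.09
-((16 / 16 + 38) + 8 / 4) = -41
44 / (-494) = -22 / 247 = -0.09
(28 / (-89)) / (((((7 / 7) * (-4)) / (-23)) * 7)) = -23 / 89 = -0.26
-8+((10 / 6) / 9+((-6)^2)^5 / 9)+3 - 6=181398236 / 27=6718453.19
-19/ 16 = -1.19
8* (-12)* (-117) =11232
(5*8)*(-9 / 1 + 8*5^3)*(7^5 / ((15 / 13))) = 1732196648 / 3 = 577398882.67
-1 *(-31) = 31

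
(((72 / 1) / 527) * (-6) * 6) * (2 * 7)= -36288 / 527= -68.86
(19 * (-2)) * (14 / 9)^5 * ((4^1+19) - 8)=-5191.62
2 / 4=1 / 2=0.50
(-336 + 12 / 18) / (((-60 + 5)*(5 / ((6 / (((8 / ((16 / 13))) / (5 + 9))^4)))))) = 1236687872 / 7854275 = 157.45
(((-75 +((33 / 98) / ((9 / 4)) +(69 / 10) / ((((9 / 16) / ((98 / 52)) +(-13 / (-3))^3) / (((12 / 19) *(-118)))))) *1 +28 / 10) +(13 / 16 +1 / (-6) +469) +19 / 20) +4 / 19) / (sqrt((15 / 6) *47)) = 75798734847299 *sqrt(470) / 45387368317200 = 36.21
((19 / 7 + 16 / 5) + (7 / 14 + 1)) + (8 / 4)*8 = 1639 / 70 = 23.41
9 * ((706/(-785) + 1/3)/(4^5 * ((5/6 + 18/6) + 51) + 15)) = -11997/132267005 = -0.00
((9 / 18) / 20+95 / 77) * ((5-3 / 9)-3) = 3877 / 1848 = 2.10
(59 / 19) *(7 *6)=2478 / 19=130.42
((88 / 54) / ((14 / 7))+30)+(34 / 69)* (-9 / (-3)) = 20054 / 621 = 32.29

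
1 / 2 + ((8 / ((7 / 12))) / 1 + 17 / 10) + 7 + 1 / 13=10461 / 455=22.99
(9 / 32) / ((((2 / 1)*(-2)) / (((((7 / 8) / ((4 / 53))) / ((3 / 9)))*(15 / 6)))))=-50085 / 8192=-6.11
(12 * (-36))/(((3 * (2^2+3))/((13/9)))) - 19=-341/7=-48.71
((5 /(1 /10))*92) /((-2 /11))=-25300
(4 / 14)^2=0.08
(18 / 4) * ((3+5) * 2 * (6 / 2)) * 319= 68904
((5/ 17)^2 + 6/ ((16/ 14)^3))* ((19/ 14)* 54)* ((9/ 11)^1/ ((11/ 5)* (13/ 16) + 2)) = 2337594795/ 35960848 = 65.00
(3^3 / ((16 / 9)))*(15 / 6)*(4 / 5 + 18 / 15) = 1215 / 16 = 75.94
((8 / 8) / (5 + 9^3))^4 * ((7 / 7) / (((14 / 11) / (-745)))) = -0.00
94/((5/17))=1598/5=319.60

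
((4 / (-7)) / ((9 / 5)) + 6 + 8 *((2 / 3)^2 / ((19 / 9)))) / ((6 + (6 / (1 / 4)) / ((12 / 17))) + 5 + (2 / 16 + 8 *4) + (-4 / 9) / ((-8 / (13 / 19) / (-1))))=70544 / 738185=0.10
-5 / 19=-0.26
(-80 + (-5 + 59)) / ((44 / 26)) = -169 / 11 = -15.36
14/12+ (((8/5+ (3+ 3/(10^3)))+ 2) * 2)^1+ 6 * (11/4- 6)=-7691/1500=-5.13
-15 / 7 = -2.14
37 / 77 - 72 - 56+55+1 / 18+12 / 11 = -71.37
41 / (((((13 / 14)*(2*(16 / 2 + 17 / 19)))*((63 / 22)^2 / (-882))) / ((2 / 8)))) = -66.74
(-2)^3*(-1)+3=11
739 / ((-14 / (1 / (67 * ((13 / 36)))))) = -13302 / 6097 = -2.18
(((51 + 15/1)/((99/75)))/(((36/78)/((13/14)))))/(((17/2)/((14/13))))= 650/51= 12.75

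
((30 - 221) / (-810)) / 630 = 191 / 510300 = 0.00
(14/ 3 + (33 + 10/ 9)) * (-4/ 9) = -1396/ 81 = -17.23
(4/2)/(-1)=-2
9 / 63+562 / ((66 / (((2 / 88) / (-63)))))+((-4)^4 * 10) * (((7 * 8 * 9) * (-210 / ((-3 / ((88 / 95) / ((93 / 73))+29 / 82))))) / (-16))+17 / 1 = -13476762748459309 / 2209053924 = -6100694.33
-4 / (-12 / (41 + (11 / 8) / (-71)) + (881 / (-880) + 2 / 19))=518921920 / 154209901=3.37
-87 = -87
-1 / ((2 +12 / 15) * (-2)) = 5 / 28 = 0.18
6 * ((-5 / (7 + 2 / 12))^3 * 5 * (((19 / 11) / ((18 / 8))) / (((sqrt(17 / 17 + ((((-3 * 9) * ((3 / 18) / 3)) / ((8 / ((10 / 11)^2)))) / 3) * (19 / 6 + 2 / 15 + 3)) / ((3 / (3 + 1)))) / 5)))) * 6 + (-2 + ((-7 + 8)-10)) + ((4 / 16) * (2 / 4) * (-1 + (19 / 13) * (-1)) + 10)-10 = -307800000 * sqrt(1306) / 51918071-147 / 13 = -225.56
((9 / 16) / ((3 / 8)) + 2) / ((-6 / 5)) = -35 / 12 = -2.92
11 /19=0.58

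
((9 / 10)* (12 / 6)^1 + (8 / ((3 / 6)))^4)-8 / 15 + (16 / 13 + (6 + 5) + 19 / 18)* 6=4265104 / 65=65616.98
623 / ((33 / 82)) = 51086 / 33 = 1548.06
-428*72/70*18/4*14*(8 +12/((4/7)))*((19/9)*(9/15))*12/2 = -6112661.76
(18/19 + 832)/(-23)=-15826/437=-36.22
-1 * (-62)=62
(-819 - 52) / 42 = -871 / 42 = -20.74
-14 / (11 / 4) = -5.09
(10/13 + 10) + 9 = 257/13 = 19.77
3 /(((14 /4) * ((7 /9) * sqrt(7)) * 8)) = 27 * sqrt(7) /1372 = 0.05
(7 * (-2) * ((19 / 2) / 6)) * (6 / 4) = -133 / 4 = -33.25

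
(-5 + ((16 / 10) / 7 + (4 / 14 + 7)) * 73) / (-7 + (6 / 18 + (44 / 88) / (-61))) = -6962784 / 85505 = -81.43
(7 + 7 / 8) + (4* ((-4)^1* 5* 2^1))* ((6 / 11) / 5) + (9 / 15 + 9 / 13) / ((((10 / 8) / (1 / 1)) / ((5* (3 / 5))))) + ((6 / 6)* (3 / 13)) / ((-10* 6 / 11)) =-186481 / 28600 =-6.52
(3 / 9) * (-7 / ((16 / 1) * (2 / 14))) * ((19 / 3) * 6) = -931 / 24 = -38.79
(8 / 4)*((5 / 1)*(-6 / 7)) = -60 / 7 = -8.57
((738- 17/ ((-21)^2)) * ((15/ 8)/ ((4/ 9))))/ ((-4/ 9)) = -43934535/ 6272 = -7004.87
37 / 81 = 0.46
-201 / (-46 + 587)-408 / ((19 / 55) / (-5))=60696381 / 10279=5904.89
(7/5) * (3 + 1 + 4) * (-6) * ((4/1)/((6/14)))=-3136/5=-627.20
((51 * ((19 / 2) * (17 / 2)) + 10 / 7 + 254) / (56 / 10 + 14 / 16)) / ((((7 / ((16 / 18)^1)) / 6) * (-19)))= -6531360 / 241129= -27.09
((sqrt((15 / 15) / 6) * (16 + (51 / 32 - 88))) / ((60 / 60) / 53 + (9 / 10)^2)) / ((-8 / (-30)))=-14926125 * sqrt(6) / 281152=-130.04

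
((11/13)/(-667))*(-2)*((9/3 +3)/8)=33/17342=0.00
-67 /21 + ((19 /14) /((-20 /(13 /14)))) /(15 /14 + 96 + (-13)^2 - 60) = -7732541 /2423400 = -3.19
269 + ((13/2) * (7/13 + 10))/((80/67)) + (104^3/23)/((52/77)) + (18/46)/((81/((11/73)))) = 175883682749/2417760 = 72746.54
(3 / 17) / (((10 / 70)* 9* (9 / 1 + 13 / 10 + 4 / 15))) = 70 / 5389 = 0.01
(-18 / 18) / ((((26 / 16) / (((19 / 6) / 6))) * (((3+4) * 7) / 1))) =-38 / 5733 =-0.01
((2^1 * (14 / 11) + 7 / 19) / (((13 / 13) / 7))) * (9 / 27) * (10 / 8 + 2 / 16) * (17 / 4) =24157 / 608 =39.73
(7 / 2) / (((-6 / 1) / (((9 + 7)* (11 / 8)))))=-12.83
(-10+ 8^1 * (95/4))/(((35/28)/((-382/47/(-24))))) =2292/47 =48.77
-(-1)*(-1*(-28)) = 28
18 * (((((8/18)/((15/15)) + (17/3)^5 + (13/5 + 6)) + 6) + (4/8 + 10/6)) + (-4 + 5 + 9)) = 14264693/135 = 105664.39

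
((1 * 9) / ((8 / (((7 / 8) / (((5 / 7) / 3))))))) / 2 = 2.07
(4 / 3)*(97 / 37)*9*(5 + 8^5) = 38147772 / 37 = 1031020.86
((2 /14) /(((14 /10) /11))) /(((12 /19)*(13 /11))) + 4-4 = 11495 /7644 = 1.50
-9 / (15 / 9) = -27 / 5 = -5.40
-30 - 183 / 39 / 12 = -4741 / 156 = -30.39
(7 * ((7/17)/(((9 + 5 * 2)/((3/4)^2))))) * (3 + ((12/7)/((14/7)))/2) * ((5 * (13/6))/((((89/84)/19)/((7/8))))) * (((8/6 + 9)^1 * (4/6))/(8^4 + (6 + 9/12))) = 0.08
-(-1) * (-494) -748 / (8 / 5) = -1923 / 2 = -961.50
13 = 13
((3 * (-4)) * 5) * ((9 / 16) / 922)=-135 / 3688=-0.04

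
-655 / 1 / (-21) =655 / 21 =31.19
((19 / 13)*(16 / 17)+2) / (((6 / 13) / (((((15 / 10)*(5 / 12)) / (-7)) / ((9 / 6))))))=-1865 / 4284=-0.44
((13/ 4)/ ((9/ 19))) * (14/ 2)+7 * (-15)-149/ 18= -65.25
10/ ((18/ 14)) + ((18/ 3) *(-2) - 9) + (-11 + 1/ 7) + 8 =-16.08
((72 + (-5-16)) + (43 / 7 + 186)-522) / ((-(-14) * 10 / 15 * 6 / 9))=-2196 / 49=-44.82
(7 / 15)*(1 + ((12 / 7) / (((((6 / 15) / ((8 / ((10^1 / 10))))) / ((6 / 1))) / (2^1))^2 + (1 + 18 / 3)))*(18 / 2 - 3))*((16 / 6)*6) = 111513712 / 6048015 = 18.44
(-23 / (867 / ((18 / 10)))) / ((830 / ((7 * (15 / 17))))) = -1449 / 4077790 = -0.00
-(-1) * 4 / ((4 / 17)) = 17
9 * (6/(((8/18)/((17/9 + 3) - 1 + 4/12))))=513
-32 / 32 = -1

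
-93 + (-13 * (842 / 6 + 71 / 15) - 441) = -2419.87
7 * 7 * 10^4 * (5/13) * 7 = 17150000/13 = 1319230.77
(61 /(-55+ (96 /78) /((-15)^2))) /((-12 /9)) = 535275 /643436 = 0.83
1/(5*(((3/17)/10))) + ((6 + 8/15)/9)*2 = 1726/135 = 12.79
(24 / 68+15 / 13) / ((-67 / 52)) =-1332 / 1139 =-1.17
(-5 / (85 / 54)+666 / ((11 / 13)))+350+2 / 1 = 212416 / 187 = 1135.91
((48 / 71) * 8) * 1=384 / 71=5.41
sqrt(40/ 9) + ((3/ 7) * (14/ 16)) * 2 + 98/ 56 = 4.61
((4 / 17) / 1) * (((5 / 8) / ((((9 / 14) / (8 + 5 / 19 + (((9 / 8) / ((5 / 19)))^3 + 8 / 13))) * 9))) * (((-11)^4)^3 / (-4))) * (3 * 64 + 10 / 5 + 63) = -2588525517047596986094081 / 5804697600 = -445936325270001.49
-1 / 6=-0.17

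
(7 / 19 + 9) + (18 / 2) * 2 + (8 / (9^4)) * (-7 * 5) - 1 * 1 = 3281741 / 124659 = 26.33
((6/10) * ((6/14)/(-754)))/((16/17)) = -153/422240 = -0.00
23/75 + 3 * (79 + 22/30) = 17963/75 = 239.51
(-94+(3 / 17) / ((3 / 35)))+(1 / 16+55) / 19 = -460175 / 5168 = -89.04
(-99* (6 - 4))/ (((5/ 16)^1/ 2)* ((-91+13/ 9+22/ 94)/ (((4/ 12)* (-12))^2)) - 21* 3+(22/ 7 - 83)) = 300174336/ 217898405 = 1.38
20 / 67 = 0.30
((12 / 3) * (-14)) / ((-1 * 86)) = 28 / 43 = 0.65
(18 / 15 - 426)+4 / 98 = -104066 / 245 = -424.76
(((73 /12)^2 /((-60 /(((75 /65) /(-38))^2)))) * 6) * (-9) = 239805 /7809152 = 0.03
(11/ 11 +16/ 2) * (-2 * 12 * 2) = -432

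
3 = 3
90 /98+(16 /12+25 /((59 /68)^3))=1223518049 /30190713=40.53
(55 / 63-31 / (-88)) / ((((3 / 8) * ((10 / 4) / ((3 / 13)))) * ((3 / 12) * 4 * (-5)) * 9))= -13586 / 2027025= -0.01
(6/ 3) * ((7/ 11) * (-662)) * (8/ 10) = -37072/ 55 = -674.04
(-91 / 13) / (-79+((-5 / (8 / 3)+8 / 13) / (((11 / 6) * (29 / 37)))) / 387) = 14978964 / 169053155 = 0.09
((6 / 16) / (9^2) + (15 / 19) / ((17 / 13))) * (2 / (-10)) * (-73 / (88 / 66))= 3098339 / 465120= 6.66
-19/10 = -1.90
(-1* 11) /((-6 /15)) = 55 /2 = 27.50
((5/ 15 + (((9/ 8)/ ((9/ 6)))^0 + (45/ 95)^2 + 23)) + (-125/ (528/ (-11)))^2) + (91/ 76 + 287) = 265772785/ 831744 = 319.54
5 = 5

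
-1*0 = 0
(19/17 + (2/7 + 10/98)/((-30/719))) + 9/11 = -2022467/274890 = -7.36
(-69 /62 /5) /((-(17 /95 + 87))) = 1311 /513484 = 0.00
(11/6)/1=11/6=1.83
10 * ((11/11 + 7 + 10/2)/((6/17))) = 368.33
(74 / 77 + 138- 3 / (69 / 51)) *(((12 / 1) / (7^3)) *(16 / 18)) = 7749536 / 1822359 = 4.25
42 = 42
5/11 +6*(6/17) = 481/187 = 2.57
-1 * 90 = -90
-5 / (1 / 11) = -55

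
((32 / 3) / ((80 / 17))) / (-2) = -17 / 15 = -1.13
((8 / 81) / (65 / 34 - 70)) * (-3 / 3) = 272 / 187515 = 0.00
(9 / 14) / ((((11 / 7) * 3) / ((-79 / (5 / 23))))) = -5451 / 110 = -49.55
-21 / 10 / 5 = -21 / 50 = -0.42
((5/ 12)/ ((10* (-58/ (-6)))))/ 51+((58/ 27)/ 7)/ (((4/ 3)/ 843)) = 16069835/ 82824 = 194.02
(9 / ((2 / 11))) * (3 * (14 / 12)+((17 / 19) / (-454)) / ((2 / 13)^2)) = 11671209 / 69008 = 169.13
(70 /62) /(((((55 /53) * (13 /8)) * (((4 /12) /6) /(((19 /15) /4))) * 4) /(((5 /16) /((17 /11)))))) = 21147 /109616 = 0.19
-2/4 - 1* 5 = -11/2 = -5.50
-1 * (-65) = 65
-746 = -746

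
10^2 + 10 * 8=180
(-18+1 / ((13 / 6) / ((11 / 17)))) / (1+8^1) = -1304 / 663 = -1.97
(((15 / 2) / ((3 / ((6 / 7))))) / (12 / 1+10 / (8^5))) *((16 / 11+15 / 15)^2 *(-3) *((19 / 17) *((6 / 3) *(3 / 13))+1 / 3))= -100866539520 / 36803397631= -2.74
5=5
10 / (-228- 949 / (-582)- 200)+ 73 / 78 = 17660771 / 19355466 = 0.91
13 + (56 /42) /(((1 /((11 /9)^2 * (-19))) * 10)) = 11197 /1215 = 9.22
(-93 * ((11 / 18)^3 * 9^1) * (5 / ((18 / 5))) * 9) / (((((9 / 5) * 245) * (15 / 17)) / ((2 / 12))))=-3507185 / 3429216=-1.02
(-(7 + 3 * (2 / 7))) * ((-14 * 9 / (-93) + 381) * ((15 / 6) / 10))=-651915 / 868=-751.05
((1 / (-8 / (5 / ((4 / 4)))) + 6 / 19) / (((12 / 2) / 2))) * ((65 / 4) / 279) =-3055 / 508896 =-0.01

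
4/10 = 2/5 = 0.40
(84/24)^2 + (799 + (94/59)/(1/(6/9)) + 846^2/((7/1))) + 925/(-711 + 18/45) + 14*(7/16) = 3629578883365/35217336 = 103062.28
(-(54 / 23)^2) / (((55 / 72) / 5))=-209952 / 5819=-36.08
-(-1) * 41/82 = 1/2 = 0.50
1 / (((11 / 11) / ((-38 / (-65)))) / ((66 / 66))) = 38 / 65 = 0.58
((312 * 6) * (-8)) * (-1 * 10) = 149760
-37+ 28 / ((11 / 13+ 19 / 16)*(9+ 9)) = -137947 / 3807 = -36.24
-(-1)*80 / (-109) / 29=-80 / 3161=-0.03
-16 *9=-144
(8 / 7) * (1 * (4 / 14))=16 / 49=0.33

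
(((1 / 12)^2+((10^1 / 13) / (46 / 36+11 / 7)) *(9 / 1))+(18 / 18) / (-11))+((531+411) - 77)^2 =5531291604649 / 7392528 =748227.35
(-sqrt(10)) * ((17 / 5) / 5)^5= -1419857 * sqrt(10) / 9765625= -0.46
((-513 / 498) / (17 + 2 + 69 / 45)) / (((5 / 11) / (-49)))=3591 / 664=5.41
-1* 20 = -20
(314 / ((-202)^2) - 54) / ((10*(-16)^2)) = -1101551 / 52229120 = -0.02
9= 9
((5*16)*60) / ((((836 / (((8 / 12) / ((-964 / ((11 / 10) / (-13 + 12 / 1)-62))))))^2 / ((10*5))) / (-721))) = -7176852025 / 15222216966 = -0.47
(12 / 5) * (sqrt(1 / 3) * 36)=144 * sqrt(3) / 5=49.88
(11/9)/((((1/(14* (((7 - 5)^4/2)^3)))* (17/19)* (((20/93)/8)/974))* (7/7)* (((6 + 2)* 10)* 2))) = 2217352.63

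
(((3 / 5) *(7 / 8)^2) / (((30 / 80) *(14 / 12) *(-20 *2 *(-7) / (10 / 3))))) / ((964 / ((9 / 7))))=9 / 539840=0.00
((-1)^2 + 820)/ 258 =3.18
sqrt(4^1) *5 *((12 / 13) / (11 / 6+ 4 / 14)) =5040 / 1157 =4.36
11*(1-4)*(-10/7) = 330/7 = 47.14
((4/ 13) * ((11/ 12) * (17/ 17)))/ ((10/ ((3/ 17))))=11/ 2210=0.00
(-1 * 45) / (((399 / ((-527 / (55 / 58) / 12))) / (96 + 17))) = 1726979 / 2926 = 590.22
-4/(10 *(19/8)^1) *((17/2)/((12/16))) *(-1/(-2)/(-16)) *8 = 0.48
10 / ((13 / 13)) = 10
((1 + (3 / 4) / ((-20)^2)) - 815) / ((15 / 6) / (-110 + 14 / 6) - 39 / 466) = 98017095823 / 12873600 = 7613.81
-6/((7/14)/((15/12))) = -15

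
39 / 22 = 1.77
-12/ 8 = -3/ 2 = -1.50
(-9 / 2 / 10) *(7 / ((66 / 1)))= -21 / 440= -0.05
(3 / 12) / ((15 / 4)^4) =64 / 50625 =0.00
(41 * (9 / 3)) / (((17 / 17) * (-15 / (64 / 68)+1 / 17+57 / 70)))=-8.16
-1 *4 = -4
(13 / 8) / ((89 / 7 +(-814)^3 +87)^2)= 49 / 8771805300081917600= 0.00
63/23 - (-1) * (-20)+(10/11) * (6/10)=-16.72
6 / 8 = 3 / 4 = 0.75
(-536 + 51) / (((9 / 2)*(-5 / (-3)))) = -194 / 3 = -64.67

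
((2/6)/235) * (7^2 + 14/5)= 259/3525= 0.07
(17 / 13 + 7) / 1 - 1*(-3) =147 / 13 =11.31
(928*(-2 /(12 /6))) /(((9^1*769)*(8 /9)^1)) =-116 /769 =-0.15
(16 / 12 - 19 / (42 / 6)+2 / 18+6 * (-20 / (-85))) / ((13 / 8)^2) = 9728 / 180999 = 0.05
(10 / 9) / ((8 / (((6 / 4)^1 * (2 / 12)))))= 5 / 144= 0.03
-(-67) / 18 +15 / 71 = 5027 / 1278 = 3.93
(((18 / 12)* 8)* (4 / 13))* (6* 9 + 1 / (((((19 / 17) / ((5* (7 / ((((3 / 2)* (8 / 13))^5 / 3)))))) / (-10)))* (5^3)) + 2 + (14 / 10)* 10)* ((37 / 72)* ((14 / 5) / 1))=59985677647 / 192067200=312.32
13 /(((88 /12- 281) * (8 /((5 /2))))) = -195 /13136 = -0.01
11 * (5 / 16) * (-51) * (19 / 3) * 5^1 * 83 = -7372475 / 16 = -460779.69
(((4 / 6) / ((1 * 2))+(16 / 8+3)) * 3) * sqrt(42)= 103.69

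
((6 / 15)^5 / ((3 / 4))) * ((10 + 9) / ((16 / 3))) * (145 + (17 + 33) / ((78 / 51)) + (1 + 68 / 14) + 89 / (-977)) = 2479231264 / 277834375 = 8.92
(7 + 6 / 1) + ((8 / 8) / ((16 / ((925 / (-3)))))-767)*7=-263563 / 48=-5490.90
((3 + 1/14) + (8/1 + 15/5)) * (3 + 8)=2167/14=154.79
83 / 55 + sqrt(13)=5.11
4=4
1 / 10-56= -559 / 10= -55.90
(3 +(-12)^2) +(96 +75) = 318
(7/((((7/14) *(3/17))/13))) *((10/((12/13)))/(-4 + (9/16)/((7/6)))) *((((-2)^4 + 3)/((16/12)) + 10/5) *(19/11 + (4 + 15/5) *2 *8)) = -5869497.90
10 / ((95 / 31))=62 / 19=3.26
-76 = -76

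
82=82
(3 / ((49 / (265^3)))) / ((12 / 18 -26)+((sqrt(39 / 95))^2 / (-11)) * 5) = -35004704625 / 784049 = -44646.07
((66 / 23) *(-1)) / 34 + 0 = -33 / 391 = -0.08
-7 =-7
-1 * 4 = -4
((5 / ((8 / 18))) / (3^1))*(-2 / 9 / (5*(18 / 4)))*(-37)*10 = 370 / 27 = 13.70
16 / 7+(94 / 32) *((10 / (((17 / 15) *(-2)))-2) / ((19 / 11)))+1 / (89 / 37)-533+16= -1690976463 / 3219664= -525.20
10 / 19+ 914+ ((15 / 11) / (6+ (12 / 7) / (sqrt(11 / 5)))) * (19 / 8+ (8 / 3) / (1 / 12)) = 145570429 / 157776 -875 * sqrt(55) / 4152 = 921.08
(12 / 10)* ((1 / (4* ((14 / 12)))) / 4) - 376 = -52631 / 140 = -375.94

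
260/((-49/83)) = -21580/49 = -440.41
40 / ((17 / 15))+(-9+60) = 1467 / 17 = 86.29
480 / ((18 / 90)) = 2400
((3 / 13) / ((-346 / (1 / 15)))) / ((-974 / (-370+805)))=87 / 4381052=0.00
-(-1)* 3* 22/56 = 33/28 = 1.18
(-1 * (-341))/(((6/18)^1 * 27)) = 341/9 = 37.89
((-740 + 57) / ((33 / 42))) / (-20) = 4781 / 110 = 43.46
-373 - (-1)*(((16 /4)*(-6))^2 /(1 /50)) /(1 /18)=518027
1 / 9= 0.11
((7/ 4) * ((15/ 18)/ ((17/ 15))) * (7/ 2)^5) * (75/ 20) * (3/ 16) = 132355125/ 278528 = 475.20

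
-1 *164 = -164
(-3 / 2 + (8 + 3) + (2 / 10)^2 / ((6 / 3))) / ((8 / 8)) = 238 / 25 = 9.52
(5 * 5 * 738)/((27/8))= 16400/3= 5466.67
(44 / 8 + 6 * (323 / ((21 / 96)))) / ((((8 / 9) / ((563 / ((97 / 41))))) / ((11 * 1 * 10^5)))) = 1772599979081250 / 679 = 2610603798352.36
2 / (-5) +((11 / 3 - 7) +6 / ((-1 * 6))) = -71 / 15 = -4.73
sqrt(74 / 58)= sqrt(1073) / 29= 1.13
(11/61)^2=121/3721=0.03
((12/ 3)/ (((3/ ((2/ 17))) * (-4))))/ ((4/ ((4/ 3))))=-0.01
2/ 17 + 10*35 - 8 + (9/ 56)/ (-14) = 342.11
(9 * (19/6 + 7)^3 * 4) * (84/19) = 3177734/19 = 167249.16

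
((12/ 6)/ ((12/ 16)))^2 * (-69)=-1472/ 3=-490.67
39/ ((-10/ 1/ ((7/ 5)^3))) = -13377/ 1250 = -10.70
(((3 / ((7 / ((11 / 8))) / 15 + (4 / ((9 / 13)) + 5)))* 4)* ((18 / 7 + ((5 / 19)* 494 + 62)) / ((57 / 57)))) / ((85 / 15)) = 24270840 / 654857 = 37.06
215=215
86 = 86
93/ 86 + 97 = 8435/ 86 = 98.08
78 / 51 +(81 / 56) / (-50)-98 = -4593377 / 47600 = -96.50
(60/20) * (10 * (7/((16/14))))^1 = 735/4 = 183.75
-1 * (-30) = 30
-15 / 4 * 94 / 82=-705 / 164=-4.30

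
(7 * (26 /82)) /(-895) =-91 /36695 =-0.00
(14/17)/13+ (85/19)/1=19051/4199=4.54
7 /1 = 7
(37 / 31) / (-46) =-37 / 1426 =-0.03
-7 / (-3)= 7 / 3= 2.33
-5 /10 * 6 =-3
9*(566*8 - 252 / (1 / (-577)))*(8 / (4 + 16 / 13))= 35084088 / 17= 2063769.88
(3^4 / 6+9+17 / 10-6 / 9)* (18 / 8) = 1059 / 20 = 52.95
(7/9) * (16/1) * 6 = 224/3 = 74.67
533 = 533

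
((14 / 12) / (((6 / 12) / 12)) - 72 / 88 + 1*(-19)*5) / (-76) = 373 / 418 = 0.89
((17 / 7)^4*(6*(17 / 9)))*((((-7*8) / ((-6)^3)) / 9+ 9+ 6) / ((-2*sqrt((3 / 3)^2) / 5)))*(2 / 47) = -51853177640 / 82265463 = -630.32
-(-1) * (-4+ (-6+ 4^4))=246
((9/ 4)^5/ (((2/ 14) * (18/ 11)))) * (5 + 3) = 505197/ 256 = 1973.43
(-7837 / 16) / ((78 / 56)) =-54859 / 156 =-351.66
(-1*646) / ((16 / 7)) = -2261 / 8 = -282.62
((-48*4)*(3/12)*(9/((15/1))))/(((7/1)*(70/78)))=-5616/1225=-4.58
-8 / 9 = -0.89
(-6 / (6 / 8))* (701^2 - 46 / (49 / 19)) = -3931065.31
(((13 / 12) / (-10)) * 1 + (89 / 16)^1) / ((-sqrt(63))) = -187 * sqrt(7) / 720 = -0.69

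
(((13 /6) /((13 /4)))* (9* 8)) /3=16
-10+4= -6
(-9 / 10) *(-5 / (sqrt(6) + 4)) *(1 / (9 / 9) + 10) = 99 / 5 - 99 *sqrt(6) / 20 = 7.68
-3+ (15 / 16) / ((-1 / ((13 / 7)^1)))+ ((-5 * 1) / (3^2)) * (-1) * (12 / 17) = -24841 / 5712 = -4.35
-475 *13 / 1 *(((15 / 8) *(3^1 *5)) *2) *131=-182008125 / 4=-45502031.25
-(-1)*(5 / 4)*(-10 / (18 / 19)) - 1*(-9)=-151 / 36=-4.19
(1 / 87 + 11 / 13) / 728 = 485 / 411684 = 0.00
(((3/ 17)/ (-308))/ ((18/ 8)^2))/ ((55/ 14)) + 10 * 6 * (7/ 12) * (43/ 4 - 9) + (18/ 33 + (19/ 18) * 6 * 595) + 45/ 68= 2127582749/ 555390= 3830.79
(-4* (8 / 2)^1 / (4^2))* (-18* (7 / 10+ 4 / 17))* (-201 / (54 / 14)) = -74571 / 85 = -877.31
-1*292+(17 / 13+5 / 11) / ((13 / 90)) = -520148 / 1859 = -279.80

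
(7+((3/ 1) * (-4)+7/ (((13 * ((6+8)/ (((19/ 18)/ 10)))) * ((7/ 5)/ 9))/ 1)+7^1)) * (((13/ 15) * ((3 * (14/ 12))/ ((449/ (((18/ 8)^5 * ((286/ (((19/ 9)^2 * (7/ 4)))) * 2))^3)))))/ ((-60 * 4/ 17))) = -35658185030349582052180964421/ 486230227356942860288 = -73336010.44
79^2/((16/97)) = 605377/16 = 37836.06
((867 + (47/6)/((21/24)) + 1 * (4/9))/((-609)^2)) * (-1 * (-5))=276065/23365503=0.01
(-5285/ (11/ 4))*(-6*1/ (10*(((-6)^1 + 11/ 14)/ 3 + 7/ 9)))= -1598184/ 1331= -1200.74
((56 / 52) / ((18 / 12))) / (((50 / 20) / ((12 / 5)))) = 224 / 325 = 0.69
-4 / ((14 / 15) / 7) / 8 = -15 / 4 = -3.75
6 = 6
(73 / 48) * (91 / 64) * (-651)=-1441531 / 1024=-1407.75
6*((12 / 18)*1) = 4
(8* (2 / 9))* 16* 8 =2048 / 9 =227.56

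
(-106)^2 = 11236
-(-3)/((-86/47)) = -141/86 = -1.64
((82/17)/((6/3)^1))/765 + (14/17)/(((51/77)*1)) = 16211/13005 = 1.25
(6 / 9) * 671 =1342 / 3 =447.33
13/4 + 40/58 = 457/116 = 3.94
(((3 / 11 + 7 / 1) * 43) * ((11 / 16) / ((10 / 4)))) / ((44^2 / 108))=1161 / 242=4.80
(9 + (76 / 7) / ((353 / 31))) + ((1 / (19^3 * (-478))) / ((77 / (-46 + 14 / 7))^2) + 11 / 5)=1723056152572 / 141774946985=12.15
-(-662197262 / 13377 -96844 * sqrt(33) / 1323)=96844 * sqrt(33) / 1323 + 662197262 / 13377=49923.18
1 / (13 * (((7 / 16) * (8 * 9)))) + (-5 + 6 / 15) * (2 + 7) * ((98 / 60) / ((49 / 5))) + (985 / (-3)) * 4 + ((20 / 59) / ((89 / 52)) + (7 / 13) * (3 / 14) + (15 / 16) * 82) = -213831592909 / 172022760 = -1243.04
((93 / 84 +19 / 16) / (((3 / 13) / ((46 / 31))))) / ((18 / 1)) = 76843 / 93744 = 0.82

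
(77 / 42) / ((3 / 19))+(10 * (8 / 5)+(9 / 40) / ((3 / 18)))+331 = 64793 / 180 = 359.96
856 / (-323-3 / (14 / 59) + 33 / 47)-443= -98196461 / 220391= -445.56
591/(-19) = -591/19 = -31.11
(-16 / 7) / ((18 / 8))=-64 / 63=-1.02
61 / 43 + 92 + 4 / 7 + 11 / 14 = 57055 / 602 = 94.78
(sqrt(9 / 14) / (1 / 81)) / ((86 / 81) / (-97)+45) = 1909251 * sqrt(14) / 4948706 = 1.44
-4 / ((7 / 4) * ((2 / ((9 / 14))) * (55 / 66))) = -216 / 245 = -0.88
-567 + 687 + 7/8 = 967/8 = 120.88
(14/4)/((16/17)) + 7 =343/32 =10.72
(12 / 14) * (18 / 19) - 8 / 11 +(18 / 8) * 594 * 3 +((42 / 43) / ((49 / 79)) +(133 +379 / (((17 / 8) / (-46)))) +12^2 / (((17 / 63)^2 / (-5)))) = -72453947149 / 5194486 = -13948.24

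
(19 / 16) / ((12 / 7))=133 / 192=0.69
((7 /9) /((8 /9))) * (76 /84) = 19 /24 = 0.79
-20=-20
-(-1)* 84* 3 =252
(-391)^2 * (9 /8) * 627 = 862707483 /8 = 107838435.38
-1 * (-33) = 33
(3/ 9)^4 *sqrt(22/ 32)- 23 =-23 + sqrt(11)/ 324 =-22.99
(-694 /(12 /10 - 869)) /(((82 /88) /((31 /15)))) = 946616 /533697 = 1.77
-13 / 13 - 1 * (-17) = 16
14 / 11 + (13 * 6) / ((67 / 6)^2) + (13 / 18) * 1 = 2329139 / 888822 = 2.62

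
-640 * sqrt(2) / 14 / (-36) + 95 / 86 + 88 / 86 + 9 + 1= 80 * sqrt(2) / 63 + 1043 / 86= 13.92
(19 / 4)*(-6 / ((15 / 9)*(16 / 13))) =-2223 / 160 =-13.89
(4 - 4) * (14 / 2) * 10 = 0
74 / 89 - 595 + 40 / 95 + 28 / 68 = -593.34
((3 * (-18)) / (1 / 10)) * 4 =-2160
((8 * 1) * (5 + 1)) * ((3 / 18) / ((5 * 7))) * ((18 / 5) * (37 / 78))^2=98568 / 147875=0.67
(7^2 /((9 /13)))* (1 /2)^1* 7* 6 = 4459 /3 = 1486.33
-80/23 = -3.48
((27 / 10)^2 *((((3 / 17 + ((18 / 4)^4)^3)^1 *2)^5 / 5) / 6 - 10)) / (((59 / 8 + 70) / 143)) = 3546479723710283048053318312202187458287430697477155419783167866037 / 158327014213516104795422720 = 22399713285362556757550070000000000000000.00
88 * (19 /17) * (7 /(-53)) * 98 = -1146992 /901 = -1273.02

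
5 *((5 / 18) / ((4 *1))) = 25 / 72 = 0.35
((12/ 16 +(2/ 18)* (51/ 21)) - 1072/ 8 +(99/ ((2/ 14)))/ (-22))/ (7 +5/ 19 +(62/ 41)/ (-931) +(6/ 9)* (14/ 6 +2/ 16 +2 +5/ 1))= -226021397/ 18643297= -12.12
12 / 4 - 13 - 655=-665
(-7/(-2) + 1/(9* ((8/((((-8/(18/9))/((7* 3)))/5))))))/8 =3307/7560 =0.44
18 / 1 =18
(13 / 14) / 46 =13 / 644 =0.02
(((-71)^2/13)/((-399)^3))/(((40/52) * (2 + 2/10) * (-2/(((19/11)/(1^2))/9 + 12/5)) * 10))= 6467603/13834917142200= 0.00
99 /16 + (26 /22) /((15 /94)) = 35887 /2640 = 13.59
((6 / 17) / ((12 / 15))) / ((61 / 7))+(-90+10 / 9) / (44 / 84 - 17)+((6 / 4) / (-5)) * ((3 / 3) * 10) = 2632477 / 1076406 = 2.45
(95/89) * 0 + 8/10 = 4/5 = 0.80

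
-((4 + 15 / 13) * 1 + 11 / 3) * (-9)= 1032 / 13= 79.38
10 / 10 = 1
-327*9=-2943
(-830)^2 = 688900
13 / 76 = 0.17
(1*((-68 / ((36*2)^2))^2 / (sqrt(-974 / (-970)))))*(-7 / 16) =-2023*sqrt(236195) / 13087567872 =-0.00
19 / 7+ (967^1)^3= 6329617460 / 7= 904231065.71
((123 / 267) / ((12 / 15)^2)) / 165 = 205 / 46992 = 0.00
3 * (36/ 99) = 12/ 11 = 1.09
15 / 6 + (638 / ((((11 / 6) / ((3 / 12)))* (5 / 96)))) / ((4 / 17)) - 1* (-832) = 79337 / 10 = 7933.70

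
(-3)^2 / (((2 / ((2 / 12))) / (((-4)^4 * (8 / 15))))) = 512 / 5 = 102.40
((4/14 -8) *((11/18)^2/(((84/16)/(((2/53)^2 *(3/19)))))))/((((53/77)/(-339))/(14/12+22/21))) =0.13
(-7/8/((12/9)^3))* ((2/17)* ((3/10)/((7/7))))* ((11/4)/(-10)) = 6237/1740800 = 0.00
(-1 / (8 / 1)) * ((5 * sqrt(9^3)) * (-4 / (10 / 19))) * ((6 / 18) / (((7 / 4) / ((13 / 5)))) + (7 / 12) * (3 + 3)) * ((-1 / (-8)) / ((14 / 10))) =143469 / 3136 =45.75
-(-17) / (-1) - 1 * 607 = -624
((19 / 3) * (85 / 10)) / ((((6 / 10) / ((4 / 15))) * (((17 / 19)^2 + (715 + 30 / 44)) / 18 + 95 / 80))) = 41044256 / 70320759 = 0.58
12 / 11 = 1.09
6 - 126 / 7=-12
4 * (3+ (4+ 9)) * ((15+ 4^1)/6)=608/3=202.67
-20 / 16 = -5 / 4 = -1.25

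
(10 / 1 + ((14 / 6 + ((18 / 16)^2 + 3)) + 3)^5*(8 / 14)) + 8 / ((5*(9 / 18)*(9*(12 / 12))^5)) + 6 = 25843548620366116957 / 554779583447040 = 46583.45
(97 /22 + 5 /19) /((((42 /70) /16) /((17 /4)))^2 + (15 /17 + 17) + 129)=112883400 /3548738281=0.03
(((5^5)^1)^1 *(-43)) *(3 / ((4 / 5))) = -503906.25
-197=-197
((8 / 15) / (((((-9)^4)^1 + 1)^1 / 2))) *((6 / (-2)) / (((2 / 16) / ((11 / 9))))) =-704 / 147645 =-0.00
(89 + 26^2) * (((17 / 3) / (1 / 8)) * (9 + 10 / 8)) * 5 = 1777350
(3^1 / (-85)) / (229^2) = -3 / 4457485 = -0.00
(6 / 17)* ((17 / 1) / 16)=3 / 8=0.38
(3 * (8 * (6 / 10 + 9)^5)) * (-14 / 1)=-85614133248 / 3125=-27396522.64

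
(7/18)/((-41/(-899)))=6293/738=8.53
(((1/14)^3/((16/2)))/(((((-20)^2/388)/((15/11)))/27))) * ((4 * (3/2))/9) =2619/2414720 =0.00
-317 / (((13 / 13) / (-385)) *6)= 122045 / 6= 20340.83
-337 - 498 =-835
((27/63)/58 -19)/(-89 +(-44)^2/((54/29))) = -208197/10421614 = -0.02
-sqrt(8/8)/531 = -1/531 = -0.00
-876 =-876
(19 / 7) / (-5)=-19 / 35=-0.54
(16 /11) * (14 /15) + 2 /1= 554 /165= 3.36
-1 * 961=-961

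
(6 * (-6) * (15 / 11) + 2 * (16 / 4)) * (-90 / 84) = 3390 / 77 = 44.03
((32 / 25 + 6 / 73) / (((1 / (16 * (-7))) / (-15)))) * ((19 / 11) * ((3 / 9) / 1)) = 480928 / 365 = 1317.61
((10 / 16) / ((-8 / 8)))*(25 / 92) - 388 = -388.17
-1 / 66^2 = -1 / 4356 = -0.00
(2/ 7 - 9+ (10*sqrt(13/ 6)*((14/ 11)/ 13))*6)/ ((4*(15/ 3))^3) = -61/ 56000+ 7*sqrt(78)/ 57200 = -0.00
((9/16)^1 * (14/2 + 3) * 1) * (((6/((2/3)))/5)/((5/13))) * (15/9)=351/8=43.88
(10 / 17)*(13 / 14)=65 / 119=0.55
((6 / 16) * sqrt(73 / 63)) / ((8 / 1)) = sqrt(511) / 448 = 0.05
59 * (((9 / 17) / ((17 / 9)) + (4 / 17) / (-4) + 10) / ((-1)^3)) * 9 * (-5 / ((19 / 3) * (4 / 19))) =11764305 / 578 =20353.47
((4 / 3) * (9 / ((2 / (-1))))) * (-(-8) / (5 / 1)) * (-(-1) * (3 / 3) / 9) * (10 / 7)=-32 / 21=-1.52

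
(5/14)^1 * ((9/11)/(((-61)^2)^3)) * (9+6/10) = 216/3967068825797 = 0.00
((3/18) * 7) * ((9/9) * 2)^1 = 2.33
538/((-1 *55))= -9.78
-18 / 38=-9 / 19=-0.47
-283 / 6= -47.17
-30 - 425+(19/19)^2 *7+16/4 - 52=-496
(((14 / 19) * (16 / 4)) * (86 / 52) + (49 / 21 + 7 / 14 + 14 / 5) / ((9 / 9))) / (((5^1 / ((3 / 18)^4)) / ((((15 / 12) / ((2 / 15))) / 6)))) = 0.00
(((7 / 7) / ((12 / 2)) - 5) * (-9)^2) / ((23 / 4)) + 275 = 4759 / 23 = 206.91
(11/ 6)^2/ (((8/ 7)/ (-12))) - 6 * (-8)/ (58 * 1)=-23987/ 696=-34.46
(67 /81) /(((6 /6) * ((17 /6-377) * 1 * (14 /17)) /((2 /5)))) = -2278 /2121525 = -0.00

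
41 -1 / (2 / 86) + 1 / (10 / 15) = -1 / 2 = -0.50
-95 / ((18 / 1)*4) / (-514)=0.00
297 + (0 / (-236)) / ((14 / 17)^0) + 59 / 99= 29462 / 99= 297.60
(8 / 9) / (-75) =-8 / 675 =-0.01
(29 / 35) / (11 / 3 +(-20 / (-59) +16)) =5133 / 123935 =0.04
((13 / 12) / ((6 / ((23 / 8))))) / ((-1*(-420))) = 299 / 241920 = 0.00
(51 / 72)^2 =289 / 576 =0.50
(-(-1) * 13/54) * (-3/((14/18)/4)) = -26/7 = -3.71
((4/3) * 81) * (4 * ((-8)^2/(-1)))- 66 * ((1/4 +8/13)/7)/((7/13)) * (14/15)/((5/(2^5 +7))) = -27758.31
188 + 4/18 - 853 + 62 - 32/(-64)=-10841/18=-602.28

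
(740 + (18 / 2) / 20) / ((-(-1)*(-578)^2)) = 14809 / 6681680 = 0.00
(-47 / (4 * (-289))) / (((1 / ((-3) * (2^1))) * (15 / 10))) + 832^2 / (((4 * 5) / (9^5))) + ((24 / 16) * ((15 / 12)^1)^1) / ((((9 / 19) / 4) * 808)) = 14317251776771563 / 7005360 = 2043756748.66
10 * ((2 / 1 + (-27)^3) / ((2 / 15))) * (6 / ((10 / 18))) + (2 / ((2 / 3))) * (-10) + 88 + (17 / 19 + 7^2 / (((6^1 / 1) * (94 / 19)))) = -170829643955 / 10716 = -15941549.45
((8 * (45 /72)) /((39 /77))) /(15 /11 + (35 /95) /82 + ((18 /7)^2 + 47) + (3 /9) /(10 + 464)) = 7662408369 /42675873370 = 0.18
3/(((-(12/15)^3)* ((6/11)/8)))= -1375/16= -85.94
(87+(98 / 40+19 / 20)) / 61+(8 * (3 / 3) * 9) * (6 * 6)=2593.48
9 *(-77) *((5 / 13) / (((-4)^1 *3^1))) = 1155 / 52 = 22.21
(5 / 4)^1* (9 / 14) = 45 / 56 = 0.80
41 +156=197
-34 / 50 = -17 / 25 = -0.68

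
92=92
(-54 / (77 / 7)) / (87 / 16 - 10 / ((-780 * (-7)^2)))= -1651104 / 1828915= -0.90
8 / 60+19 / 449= 1183 / 6735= 0.18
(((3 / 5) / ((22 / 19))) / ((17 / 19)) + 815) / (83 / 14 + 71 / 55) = 10675931 / 94503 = 112.97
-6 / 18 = -1 / 3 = -0.33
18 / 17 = 1.06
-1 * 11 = -11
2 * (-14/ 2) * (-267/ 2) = 1869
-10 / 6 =-5 / 3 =-1.67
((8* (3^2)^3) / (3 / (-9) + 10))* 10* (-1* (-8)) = 1399680 / 29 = 48264.83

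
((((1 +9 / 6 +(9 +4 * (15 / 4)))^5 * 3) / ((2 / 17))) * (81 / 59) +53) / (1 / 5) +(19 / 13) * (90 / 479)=53787760620028945 / 23513152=2287560622.24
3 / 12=1 / 4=0.25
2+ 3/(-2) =1/2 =0.50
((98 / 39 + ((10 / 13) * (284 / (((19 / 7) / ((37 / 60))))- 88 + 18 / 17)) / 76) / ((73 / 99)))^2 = 1303914406160025 / 135676509696676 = 9.61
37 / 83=0.45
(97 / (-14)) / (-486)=97 / 6804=0.01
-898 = -898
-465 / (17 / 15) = -6975 / 17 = -410.29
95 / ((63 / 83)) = 7885 / 63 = 125.16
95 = 95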